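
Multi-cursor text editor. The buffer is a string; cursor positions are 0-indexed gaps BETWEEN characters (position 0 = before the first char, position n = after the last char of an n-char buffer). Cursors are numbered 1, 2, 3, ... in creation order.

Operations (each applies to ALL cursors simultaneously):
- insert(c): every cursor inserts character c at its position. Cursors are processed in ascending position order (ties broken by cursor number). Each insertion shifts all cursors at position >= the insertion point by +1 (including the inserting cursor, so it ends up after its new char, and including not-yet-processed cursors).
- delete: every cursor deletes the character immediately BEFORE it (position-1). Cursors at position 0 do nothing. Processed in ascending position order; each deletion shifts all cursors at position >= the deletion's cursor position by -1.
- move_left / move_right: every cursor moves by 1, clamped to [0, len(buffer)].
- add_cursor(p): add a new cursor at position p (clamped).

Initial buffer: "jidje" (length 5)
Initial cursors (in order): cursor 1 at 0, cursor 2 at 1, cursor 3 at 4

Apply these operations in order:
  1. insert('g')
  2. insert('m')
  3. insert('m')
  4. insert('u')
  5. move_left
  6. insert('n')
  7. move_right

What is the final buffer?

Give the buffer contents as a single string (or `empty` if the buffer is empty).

After op 1 (insert('g')): buffer="gjgidjge" (len 8), cursors c1@1 c2@3 c3@7, authorship 1.2...3.
After op 2 (insert('m')): buffer="gmjgmidjgme" (len 11), cursors c1@2 c2@5 c3@10, authorship 11.22...33.
After op 3 (insert('m')): buffer="gmmjgmmidjgmme" (len 14), cursors c1@3 c2@7 c3@13, authorship 111.222...333.
After op 4 (insert('u')): buffer="gmmujgmmuidjgmmue" (len 17), cursors c1@4 c2@9 c3@16, authorship 1111.2222...3333.
After op 5 (move_left): buffer="gmmujgmmuidjgmmue" (len 17), cursors c1@3 c2@8 c3@15, authorship 1111.2222...3333.
After op 6 (insert('n')): buffer="gmmnujgmmnuidjgmmnue" (len 20), cursors c1@4 c2@10 c3@18, authorship 11111.22222...33333.
After op 7 (move_right): buffer="gmmnujgmmnuidjgmmnue" (len 20), cursors c1@5 c2@11 c3@19, authorship 11111.22222...33333.

Answer: gmmnujgmmnuidjgmmnue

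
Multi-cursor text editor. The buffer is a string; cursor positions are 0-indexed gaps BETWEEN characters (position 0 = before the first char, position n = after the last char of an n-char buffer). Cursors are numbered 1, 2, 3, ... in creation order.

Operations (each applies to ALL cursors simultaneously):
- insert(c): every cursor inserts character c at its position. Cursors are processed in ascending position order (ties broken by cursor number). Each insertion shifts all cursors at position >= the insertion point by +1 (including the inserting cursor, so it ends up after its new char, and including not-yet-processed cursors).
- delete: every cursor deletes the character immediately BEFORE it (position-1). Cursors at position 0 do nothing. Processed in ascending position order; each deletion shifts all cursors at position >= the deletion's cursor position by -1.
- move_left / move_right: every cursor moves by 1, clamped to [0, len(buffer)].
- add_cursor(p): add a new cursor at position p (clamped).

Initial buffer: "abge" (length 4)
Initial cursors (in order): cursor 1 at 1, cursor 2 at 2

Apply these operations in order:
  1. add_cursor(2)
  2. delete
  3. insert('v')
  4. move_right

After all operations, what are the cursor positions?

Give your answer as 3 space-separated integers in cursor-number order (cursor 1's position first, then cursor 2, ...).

After op 1 (add_cursor(2)): buffer="abge" (len 4), cursors c1@1 c2@2 c3@2, authorship ....
After op 2 (delete): buffer="ge" (len 2), cursors c1@0 c2@0 c3@0, authorship ..
After op 3 (insert('v')): buffer="vvvge" (len 5), cursors c1@3 c2@3 c3@3, authorship 123..
After op 4 (move_right): buffer="vvvge" (len 5), cursors c1@4 c2@4 c3@4, authorship 123..

Answer: 4 4 4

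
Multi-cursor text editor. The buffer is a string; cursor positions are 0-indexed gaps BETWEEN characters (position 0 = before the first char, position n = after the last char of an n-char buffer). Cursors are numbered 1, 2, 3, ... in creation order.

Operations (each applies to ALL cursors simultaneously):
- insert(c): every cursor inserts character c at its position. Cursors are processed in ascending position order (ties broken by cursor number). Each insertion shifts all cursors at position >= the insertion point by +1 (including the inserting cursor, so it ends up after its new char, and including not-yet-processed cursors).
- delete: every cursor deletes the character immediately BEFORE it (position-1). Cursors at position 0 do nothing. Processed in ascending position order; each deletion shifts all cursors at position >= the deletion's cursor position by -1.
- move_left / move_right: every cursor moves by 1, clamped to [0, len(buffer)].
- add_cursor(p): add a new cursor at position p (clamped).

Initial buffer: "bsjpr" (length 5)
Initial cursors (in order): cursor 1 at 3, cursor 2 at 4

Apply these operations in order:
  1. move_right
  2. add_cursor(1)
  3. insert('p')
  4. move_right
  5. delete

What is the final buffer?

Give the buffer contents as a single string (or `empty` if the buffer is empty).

After op 1 (move_right): buffer="bsjpr" (len 5), cursors c1@4 c2@5, authorship .....
After op 2 (add_cursor(1)): buffer="bsjpr" (len 5), cursors c3@1 c1@4 c2@5, authorship .....
After op 3 (insert('p')): buffer="bpsjpprp" (len 8), cursors c3@2 c1@6 c2@8, authorship .3...1.2
After op 4 (move_right): buffer="bpsjpprp" (len 8), cursors c3@3 c1@7 c2@8, authorship .3...1.2
After op 5 (delete): buffer="bpjpp" (len 5), cursors c3@2 c1@5 c2@5, authorship .3..1

Answer: bpjpp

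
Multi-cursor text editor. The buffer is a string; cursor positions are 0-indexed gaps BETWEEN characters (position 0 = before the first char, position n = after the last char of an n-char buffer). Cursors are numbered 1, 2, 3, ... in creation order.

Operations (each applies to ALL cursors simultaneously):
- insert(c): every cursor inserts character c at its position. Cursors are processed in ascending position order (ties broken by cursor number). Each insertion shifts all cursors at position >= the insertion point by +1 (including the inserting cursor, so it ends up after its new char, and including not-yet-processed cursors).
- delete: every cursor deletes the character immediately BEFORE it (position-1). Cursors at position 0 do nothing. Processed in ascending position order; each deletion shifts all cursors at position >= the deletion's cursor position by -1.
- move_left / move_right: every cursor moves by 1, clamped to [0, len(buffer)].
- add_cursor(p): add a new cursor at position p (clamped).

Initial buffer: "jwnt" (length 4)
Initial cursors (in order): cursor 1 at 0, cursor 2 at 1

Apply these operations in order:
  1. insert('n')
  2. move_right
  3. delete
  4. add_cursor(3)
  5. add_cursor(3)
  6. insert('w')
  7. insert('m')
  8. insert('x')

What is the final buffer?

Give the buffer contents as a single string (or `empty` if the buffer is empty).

Answer: nwmxnwmxnwwmmxxt

Derivation:
After op 1 (insert('n')): buffer="njnwnt" (len 6), cursors c1@1 c2@3, authorship 1.2...
After op 2 (move_right): buffer="njnwnt" (len 6), cursors c1@2 c2@4, authorship 1.2...
After op 3 (delete): buffer="nnnt" (len 4), cursors c1@1 c2@2, authorship 12..
After op 4 (add_cursor(3)): buffer="nnnt" (len 4), cursors c1@1 c2@2 c3@3, authorship 12..
After op 5 (add_cursor(3)): buffer="nnnt" (len 4), cursors c1@1 c2@2 c3@3 c4@3, authorship 12..
After op 6 (insert('w')): buffer="nwnwnwwt" (len 8), cursors c1@2 c2@4 c3@7 c4@7, authorship 1122.34.
After op 7 (insert('m')): buffer="nwmnwmnwwmmt" (len 12), cursors c1@3 c2@6 c3@11 c4@11, authorship 111222.3434.
After op 8 (insert('x')): buffer="nwmxnwmxnwwmmxxt" (len 16), cursors c1@4 c2@8 c3@15 c4@15, authorship 11112222.343434.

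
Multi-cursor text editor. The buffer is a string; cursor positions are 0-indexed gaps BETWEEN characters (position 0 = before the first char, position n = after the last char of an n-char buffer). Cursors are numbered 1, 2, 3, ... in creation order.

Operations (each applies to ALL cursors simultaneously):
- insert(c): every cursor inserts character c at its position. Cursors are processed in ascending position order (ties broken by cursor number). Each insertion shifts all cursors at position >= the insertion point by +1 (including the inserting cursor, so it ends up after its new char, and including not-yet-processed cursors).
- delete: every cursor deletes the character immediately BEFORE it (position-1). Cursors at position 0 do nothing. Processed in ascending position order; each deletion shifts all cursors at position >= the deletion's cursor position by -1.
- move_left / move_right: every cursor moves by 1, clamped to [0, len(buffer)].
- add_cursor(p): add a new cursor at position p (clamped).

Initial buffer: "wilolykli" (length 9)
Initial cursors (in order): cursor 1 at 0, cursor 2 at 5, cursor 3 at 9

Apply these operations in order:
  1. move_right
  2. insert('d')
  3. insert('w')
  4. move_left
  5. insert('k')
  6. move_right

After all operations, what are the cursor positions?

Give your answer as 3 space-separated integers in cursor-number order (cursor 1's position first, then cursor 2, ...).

Answer: 4 12 18

Derivation:
After op 1 (move_right): buffer="wilolykli" (len 9), cursors c1@1 c2@6 c3@9, authorship .........
After op 2 (insert('d')): buffer="wdilolydklid" (len 12), cursors c1@2 c2@8 c3@12, authorship .1.....2...3
After op 3 (insert('w')): buffer="wdwilolydwklidw" (len 15), cursors c1@3 c2@10 c3@15, authorship .11.....22...33
After op 4 (move_left): buffer="wdwilolydwklidw" (len 15), cursors c1@2 c2@9 c3@14, authorship .11.....22...33
After op 5 (insert('k')): buffer="wdkwilolydkwklidkw" (len 18), cursors c1@3 c2@11 c3@17, authorship .111.....222...333
After op 6 (move_right): buffer="wdkwilolydkwklidkw" (len 18), cursors c1@4 c2@12 c3@18, authorship .111.....222...333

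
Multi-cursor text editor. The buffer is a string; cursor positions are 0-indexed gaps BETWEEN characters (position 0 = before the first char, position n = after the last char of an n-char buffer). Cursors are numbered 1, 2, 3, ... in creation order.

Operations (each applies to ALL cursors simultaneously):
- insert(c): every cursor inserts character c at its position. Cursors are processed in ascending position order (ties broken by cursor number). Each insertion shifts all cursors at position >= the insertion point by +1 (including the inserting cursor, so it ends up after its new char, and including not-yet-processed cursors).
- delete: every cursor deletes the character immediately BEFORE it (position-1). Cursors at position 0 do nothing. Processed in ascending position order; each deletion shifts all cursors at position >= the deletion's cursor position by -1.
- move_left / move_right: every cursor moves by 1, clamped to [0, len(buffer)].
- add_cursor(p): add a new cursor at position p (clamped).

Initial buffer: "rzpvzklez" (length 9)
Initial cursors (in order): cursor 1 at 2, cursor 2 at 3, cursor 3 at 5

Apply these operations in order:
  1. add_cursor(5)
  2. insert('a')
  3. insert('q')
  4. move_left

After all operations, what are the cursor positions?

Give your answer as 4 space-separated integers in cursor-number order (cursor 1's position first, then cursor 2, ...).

After op 1 (add_cursor(5)): buffer="rzpvzklez" (len 9), cursors c1@2 c2@3 c3@5 c4@5, authorship .........
After op 2 (insert('a')): buffer="rzapavzaaklez" (len 13), cursors c1@3 c2@5 c3@9 c4@9, authorship ..1.2..34....
After op 3 (insert('q')): buffer="rzaqpaqvzaaqqklez" (len 17), cursors c1@4 c2@7 c3@13 c4@13, authorship ..11.22..3434....
After op 4 (move_left): buffer="rzaqpaqvzaaqqklez" (len 17), cursors c1@3 c2@6 c3@12 c4@12, authorship ..11.22..3434....

Answer: 3 6 12 12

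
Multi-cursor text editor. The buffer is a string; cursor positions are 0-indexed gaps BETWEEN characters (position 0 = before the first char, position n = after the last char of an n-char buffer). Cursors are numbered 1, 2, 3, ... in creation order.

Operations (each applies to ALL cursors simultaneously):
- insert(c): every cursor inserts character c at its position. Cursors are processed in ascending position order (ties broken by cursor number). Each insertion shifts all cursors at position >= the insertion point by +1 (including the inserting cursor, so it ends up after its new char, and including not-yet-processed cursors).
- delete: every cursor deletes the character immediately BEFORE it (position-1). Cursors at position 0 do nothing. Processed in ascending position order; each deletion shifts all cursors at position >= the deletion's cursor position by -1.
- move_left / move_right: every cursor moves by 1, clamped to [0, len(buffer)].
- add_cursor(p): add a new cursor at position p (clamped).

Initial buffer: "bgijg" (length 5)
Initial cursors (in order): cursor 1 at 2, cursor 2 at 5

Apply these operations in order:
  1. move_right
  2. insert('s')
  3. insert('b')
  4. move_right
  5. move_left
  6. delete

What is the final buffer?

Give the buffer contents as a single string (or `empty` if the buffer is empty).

After op 1 (move_right): buffer="bgijg" (len 5), cursors c1@3 c2@5, authorship .....
After op 2 (insert('s')): buffer="bgisjgs" (len 7), cursors c1@4 c2@7, authorship ...1..2
After op 3 (insert('b')): buffer="bgisbjgsb" (len 9), cursors c1@5 c2@9, authorship ...11..22
After op 4 (move_right): buffer="bgisbjgsb" (len 9), cursors c1@6 c2@9, authorship ...11..22
After op 5 (move_left): buffer="bgisbjgsb" (len 9), cursors c1@5 c2@8, authorship ...11..22
After op 6 (delete): buffer="bgisjgb" (len 7), cursors c1@4 c2@6, authorship ...1..2

Answer: bgisjgb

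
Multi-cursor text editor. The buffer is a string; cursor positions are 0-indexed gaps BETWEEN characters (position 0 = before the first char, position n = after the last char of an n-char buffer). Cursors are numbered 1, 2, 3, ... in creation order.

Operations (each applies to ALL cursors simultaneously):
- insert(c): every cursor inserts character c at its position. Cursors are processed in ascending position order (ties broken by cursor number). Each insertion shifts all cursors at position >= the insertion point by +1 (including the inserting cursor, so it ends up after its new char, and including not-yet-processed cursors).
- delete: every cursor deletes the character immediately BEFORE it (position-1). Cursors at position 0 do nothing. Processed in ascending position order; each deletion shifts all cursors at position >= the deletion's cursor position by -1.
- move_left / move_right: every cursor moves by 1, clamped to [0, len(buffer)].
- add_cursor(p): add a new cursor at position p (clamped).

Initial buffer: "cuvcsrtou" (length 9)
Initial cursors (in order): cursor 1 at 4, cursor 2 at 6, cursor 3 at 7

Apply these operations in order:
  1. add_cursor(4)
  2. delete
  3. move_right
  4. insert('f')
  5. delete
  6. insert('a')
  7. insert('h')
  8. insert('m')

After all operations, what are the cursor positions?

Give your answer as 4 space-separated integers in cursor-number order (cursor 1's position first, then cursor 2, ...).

Answer: 9 16 16 9

Derivation:
After op 1 (add_cursor(4)): buffer="cuvcsrtou" (len 9), cursors c1@4 c4@4 c2@6 c3@7, authorship .........
After op 2 (delete): buffer="cusou" (len 5), cursors c1@2 c4@2 c2@3 c3@3, authorship .....
After op 3 (move_right): buffer="cusou" (len 5), cursors c1@3 c4@3 c2@4 c3@4, authorship .....
After op 4 (insert('f')): buffer="cusffoffu" (len 9), cursors c1@5 c4@5 c2@8 c3@8, authorship ...14.23.
After op 5 (delete): buffer="cusou" (len 5), cursors c1@3 c4@3 c2@4 c3@4, authorship .....
After op 6 (insert('a')): buffer="cusaaoaau" (len 9), cursors c1@5 c4@5 c2@8 c3@8, authorship ...14.23.
After op 7 (insert('h')): buffer="cusaahhoaahhu" (len 13), cursors c1@7 c4@7 c2@12 c3@12, authorship ...1414.2323.
After op 8 (insert('m')): buffer="cusaahhmmoaahhmmu" (len 17), cursors c1@9 c4@9 c2@16 c3@16, authorship ...141414.232323.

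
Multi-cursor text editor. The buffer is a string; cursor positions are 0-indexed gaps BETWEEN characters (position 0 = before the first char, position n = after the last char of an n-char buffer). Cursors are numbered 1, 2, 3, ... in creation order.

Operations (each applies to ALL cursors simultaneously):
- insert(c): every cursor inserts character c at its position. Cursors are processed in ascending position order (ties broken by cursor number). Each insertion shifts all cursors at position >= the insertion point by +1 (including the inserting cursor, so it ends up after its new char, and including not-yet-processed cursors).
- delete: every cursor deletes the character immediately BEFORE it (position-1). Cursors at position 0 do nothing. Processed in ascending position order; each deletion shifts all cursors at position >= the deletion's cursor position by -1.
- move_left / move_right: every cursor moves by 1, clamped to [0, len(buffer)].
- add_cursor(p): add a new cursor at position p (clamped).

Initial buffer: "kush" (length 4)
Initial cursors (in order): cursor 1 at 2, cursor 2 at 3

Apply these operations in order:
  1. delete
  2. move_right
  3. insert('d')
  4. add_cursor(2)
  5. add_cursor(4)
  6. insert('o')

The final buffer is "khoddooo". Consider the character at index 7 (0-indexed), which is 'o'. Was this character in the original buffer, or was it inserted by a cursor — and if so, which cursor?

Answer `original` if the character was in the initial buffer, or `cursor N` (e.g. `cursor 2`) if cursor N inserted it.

After op 1 (delete): buffer="kh" (len 2), cursors c1@1 c2@1, authorship ..
After op 2 (move_right): buffer="kh" (len 2), cursors c1@2 c2@2, authorship ..
After op 3 (insert('d')): buffer="khdd" (len 4), cursors c1@4 c2@4, authorship ..12
After op 4 (add_cursor(2)): buffer="khdd" (len 4), cursors c3@2 c1@4 c2@4, authorship ..12
After op 5 (add_cursor(4)): buffer="khdd" (len 4), cursors c3@2 c1@4 c2@4 c4@4, authorship ..12
After op 6 (insert('o')): buffer="khoddooo" (len 8), cursors c3@3 c1@8 c2@8 c4@8, authorship ..312124
Authorship (.=original, N=cursor N): . . 3 1 2 1 2 4
Index 7: author = 4

Answer: cursor 4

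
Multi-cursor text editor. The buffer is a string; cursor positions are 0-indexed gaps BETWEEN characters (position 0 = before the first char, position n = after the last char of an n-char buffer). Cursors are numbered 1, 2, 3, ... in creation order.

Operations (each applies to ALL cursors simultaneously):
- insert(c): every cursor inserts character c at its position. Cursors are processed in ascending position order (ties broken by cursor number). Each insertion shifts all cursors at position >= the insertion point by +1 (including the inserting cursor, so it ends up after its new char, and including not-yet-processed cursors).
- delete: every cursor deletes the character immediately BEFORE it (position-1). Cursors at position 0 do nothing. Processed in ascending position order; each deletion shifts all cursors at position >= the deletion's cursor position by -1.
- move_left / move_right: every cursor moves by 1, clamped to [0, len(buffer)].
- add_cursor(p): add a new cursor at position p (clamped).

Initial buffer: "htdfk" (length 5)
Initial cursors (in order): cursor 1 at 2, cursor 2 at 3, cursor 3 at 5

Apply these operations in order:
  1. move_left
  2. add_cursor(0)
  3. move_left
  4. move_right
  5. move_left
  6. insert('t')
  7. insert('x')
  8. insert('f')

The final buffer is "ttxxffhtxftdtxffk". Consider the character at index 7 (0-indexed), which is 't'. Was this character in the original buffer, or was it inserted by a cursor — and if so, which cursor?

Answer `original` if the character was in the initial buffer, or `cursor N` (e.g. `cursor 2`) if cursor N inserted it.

Answer: cursor 2

Derivation:
After op 1 (move_left): buffer="htdfk" (len 5), cursors c1@1 c2@2 c3@4, authorship .....
After op 2 (add_cursor(0)): buffer="htdfk" (len 5), cursors c4@0 c1@1 c2@2 c3@4, authorship .....
After op 3 (move_left): buffer="htdfk" (len 5), cursors c1@0 c4@0 c2@1 c3@3, authorship .....
After op 4 (move_right): buffer="htdfk" (len 5), cursors c1@1 c4@1 c2@2 c3@4, authorship .....
After op 5 (move_left): buffer="htdfk" (len 5), cursors c1@0 c4@0 c2@1 c3@3, authorship .....
After op 6 (insert('t')): buffer="tthttdtfk" (len 9), cursors c1@2 c4@2 c2@4 c3@7, authorship 14.2..3..
After op 7 (insert('x')): buffer="ttxxhtxtdtxfk" (len 13), cursors c1@4 c4@4 c2@7 c3@11, authorship 1414.22..33..
After op 8 (insert('f')): buffer="ttxxffhtxftdtxffk" (len 17), cursors c1@6 c4@6 c2@10 c3@15, authorship 141414.222..333..
Authorship (.=original, N=cursor N): 1 4 1 4 1 4 . 2 2 2 . . 3 3 3 . .
Index 7: author = 2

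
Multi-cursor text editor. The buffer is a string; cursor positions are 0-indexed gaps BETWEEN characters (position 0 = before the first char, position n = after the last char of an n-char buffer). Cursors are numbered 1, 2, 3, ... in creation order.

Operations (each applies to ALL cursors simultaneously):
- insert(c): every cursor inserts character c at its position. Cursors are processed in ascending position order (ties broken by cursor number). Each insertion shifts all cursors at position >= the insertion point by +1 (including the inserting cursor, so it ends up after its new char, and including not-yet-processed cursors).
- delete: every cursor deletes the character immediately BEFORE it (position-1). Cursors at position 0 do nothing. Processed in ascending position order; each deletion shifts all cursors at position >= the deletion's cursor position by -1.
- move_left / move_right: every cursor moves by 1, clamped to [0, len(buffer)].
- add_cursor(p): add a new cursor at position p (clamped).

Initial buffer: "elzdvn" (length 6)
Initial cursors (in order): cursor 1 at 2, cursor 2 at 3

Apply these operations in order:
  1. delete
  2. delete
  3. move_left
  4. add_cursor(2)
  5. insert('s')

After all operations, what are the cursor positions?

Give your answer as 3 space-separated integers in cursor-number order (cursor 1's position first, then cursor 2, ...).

After op 1 (delete): buffer="edvn" (len 4), cursors c1@1 c2@1, authorship ....
After op 2 (delete): buffer="dvn" (len 3), cursors c1@0 c2@0, authorship ...
After op 3 (move_left): buffer="dvn" (len 3), cursors c1@0 c2@0, authorship ...
After op 4 (add_cursor(2)): buffer="dvn" (len 3), cursors c1@0 c2@0 c3@2, authorship ...
After op 5 (insert('s')): buffer="ssdvsn" (len 6), cursors c1@2 c2@2 c3@5, authorship 12..3.

Answer: 2 2 5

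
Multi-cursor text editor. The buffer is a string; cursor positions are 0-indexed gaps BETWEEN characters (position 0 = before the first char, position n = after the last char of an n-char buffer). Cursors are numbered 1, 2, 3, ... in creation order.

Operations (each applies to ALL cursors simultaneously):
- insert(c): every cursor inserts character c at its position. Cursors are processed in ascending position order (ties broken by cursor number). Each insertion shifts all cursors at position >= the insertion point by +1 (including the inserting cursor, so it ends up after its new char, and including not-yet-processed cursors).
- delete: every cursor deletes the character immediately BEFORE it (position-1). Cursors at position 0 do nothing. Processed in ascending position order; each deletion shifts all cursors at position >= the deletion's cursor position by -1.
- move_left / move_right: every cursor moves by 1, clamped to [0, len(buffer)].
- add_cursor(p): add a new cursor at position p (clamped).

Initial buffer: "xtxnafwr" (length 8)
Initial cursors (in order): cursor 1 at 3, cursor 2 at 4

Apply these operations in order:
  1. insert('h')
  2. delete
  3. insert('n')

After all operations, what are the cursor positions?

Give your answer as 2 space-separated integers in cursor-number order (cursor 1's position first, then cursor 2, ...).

Answer: 4 6

Derivation:
After op 1 (insert('h')): buffer="xtxhnhafwr" (len 10), cursors c1@4 c2@6, authorship ...1.2....
After op 2 (delete): buffer="xtxnafwr" (len 8), cursors c1@3 c2@4, authorship ........
After op 3 (insert('n')): buffer="xtxnnnafwr" (len 10), cursors c1@4 c2@6, authorship ...1.2....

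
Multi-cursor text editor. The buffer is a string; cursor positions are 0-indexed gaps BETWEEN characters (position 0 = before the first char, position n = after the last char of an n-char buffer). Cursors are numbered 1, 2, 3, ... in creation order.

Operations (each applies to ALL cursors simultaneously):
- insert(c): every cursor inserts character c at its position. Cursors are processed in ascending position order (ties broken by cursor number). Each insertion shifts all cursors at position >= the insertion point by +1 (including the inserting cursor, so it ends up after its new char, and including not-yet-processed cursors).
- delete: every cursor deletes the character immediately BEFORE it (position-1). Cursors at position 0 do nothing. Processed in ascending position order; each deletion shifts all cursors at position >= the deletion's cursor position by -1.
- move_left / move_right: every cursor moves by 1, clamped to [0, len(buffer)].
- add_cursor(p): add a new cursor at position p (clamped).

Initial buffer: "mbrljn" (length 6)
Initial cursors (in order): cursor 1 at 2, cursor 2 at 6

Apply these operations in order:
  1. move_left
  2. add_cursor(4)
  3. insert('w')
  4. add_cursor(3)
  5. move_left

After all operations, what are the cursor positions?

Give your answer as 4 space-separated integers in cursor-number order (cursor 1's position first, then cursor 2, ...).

Answer: 1 7 5 2

Derivation:
After op 1 (move_left): buffer="mbrljn" (len 6), cursors c1@1 c2@5, authorship ......
After op 2 (add_cursor(4)): buffer="mbrljn" (len 6), cursors c1@1 c3@4 c2@5, authorship ......
After op 3 (insert('w')): buffer="mwbrlwjwn" (len 9), cursors c1@2 c3@6 c2@8, authorship .1...3.2.
After op 4 (add_cursor(3)): buffer="mwbrlwjwn" (len 9), cursors c1@2 c4@3 c3@6 c2@8, authorship .1...3.2.
After op 5 (move_left): buffer="mwbrlwjwn" (len 9), cursors c1@1 c4@2 c3@5 c2@7, authorship .1...3.2.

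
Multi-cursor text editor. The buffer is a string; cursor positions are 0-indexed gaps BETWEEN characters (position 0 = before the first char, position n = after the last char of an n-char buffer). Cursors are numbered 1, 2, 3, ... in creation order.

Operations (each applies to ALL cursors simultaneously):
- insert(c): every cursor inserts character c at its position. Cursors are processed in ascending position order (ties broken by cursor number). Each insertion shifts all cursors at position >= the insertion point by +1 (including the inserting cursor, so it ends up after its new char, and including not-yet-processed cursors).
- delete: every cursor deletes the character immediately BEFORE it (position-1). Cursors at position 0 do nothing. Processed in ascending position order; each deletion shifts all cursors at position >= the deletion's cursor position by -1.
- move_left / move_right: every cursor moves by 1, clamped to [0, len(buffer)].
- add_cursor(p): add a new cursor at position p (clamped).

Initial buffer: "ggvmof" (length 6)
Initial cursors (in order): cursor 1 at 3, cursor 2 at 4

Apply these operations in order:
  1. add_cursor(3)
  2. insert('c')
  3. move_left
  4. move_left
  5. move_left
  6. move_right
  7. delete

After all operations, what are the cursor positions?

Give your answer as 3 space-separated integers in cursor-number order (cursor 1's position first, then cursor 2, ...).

Answer: 1 2 1

Derivation:
After op 1 (add_cursor(3)): buffer="ggvmof" (len 6), cursors c1@3 c3@3 c2@4, authorship ......
After op 2 (insert('c')): buffer="ggvccmcof" (len 9), cursors c1@5 c3@5 c2@7, authorship ...13.2..
After op 3 (move_left): buffer="ggvccmcof" (len 9), cursors c1@4 c3@4 c2@6, authorship ...13.2..
After op 4 (move_left): buffer="ggvccmcof" (len 9), cursors c1@3 c3@3 c2@5, authorship ...13.2..
After op 5 (move_left): buffer="ggvccmcof" (len 9), cursors c1@2 c3@2 c2@4, authorship ...13.2..
After op 6 (move_right): buffer="ggvccmcof" (len 9), cursors c1@3 c3@3 c2@5, authorship ...13.2..
After op 7 (delete): buffer="gcmcof" (len 6), cursors c1@1 c3@1 c2@2, authorship .1.2..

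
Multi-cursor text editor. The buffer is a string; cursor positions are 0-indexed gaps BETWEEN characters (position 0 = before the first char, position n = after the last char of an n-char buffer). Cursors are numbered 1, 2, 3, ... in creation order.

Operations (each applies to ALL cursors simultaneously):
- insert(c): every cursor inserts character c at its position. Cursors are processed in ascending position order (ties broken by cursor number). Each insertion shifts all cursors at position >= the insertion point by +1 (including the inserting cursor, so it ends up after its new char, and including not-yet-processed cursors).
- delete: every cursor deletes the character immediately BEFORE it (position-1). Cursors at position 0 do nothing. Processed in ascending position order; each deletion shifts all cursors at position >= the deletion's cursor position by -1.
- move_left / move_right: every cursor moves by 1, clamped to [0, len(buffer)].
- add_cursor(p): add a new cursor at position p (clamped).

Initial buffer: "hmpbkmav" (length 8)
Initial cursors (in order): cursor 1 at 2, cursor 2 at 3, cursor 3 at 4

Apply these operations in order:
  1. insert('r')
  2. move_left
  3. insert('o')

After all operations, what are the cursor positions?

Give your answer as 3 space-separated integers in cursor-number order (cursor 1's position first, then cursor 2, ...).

Answer: 3 6 9

Derivation:
After op 1 (insert('r')): buffer="hmrprbrkmav" (len 11), cursors c1@3 c2@5 c3@7, authorship ..1.2.3....
After op 2 (move_left): buffer="hmrprbrkmav" (len 11), cursors c1@2 c2@4 c3@6, authorship ..1.2.3....
After op 3 (insert('o')): buffer="hmorporborkmav" (len 14), cursors c1@3 c2@6 c3@9, authorship ..11.22.33....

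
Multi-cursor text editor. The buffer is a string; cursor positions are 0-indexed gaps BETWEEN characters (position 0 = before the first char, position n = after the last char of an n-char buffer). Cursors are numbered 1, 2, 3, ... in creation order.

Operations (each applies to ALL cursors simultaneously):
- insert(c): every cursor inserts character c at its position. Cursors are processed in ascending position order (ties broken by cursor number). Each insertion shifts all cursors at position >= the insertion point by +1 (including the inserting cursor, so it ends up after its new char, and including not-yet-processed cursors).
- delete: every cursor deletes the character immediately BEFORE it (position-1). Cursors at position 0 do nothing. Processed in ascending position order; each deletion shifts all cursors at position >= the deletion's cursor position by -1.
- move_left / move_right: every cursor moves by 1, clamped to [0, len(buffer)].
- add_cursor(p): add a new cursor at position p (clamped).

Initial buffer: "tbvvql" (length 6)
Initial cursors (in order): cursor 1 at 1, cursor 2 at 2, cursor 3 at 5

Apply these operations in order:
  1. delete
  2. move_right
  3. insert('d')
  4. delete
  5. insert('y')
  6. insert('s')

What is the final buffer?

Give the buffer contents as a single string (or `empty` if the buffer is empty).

Answer: vyyssvlys

Derivation:
After op 1 (delete): buffer="vvl" (len 3), cursors c1@0 c2@0 c3@2, authorship ...
After op 2 (move_right): buffer="vvl" (len 3), cursors c1@1 c2@1 c3@3, authorship ...
After op 3 (insert('d')): buffer="vddvld" (len 6), cursors c1@3 c2@3 c3@6, authorship .12..3
After op 4 (delete): buffer="vvl" (len 3), cursors c1@1 c2@1 c3@3, authorship ...
After op 5 (insert('y')): buffer="vyyvly" (len 6), cursors c1@3 c2@3 c3@6, authorship .12..3
After op 6 (insert('s')): buffer="vyyssvlys" (len 9), cursors c1@5 c2@5 c3@9, authorship .1212..33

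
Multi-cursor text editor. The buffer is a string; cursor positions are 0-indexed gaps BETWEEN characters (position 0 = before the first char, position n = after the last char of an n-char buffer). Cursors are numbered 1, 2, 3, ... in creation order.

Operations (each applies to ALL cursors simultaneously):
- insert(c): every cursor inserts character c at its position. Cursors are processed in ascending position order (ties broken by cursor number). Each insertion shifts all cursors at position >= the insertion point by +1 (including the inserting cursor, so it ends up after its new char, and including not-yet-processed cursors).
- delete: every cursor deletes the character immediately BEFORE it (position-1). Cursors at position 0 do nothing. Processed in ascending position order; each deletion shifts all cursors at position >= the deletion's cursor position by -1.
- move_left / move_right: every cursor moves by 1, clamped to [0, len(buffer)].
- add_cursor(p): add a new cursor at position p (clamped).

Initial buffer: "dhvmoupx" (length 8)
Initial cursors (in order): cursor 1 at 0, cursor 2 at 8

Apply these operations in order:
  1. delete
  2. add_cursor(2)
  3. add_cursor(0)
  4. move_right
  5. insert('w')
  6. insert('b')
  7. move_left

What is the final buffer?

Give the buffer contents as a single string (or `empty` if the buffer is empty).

Answer: dwwbbhvwbmoupwb

Derivation:
After op 1 (delete): buffer="dhvmoup" (len 7), cursors c1@0 c2@7, authorship .......
After op 2 (add_cursor(2)): buffer="dhvmoup" (len 7), cursors c1@0 c3@2 c2@7, authorship .......
After op 3 (add_cursor(0)): buffer="dhvmoup" (len 7), cursors c1@0 c4@0 c3@2 c2@7, authorship .......
After op 4 (move_right): buffer="dhvmoup" (len 7), cursors c1@1 c4@1 c3@3 c2@7, authorship .......
After op 5 (insert('w')): buffer="dwwhvwmoupw" (len 11), cursors c1@3 c4@3 c3@6 c2@11, authorship .14..3....2
After op 6 (insert('b')): buffer="dwwbbhvwbmoupwb" (len 15), cursors c1@5 c4@5 c3@9 c2@15, authorship .1414..33....22
After op 7 (move_left): buffer="dwwbbhvwbmoupwb" (len 15), cursors c1@4 c4@4 c3@8 c2@14, authorship .1414..33....22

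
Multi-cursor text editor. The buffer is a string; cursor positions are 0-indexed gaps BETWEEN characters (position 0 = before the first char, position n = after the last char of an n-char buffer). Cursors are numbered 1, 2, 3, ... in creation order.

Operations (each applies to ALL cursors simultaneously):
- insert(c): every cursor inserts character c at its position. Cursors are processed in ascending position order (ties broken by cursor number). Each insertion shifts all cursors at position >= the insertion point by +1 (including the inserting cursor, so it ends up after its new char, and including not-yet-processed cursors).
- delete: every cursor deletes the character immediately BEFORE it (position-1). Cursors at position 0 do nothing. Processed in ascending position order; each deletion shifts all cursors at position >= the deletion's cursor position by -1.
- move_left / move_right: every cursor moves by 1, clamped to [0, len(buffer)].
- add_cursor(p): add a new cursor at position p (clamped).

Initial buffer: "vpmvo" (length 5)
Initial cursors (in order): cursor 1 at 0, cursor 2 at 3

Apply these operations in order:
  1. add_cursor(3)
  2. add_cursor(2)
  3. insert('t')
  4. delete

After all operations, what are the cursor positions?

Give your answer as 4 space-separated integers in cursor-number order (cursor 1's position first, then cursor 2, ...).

After op 1 (add_cursor(3)): buffer="vpmvo" (len 5), cursors c1@0 c2@3 c3@3, authorship .....
After op 2 (add_cursor(2)): buffer="vpmvo" (len 5), cursors c1@0 c4@2 c2@3 c3@3, authorship .....
After op 3 (insert('t')): buffer="tvptmttvo" (len 9), cursors c1@1 c4@4 c2@7 c3@7, authorship 1..4.23..
After op 4 (delete): buffer="vpmvo" (len 5), cursors c1@0 c4@2 c2@3 c3@3, authorship .....

Answer: 0 3 3 2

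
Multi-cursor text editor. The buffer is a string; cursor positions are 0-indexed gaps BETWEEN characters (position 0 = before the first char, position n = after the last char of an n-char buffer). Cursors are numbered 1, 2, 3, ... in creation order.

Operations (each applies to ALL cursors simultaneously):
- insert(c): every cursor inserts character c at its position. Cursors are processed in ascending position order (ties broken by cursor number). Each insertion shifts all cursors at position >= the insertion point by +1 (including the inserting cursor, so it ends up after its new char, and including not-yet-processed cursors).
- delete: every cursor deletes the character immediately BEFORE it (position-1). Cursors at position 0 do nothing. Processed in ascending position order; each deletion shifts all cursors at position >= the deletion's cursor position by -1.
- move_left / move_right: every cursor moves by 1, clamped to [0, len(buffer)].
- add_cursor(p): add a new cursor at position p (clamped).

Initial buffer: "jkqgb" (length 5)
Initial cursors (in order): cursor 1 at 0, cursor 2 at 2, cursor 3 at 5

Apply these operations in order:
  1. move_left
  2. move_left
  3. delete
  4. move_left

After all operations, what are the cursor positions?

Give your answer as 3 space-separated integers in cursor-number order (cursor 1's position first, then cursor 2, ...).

Answer: 0 0 1

Derivation:
After op 1 (move_left): buffer="jkqgb" (len 5), cursors c1@0 c2@1 c3@4, authorship .....
After op 2 (move_left): buffer="jkqgb" (len 5), cursors c1@0 c2@0 c3@3, authorship .....
After op 3 (delete): buffer="jkgb" (len 4), cursors c1@0 c2@0 c3@2, authorship ....
After op 4 (move_left): buffer="jkgb" (len 4), cursors c1@0 c2@0 c3@1, authorship ....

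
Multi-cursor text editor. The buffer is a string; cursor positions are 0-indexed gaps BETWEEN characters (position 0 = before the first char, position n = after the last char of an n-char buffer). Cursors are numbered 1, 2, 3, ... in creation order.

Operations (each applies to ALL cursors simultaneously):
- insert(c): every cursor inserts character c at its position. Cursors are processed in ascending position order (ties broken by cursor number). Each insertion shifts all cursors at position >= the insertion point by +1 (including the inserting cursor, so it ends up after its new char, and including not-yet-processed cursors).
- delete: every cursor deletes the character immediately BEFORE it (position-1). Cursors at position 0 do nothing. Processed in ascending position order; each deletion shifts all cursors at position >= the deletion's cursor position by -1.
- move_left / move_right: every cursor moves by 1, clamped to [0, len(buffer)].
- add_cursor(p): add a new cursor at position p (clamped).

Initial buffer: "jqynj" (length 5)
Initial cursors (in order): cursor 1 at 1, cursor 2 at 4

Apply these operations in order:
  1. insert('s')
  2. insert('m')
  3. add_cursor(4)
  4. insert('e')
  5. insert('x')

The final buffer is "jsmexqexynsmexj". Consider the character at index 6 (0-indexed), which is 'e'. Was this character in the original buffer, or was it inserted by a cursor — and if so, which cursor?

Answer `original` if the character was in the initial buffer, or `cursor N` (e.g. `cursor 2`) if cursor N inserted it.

After op 1 (insert('s')): buffer="jsqynsj" (len 7), cursors c1@2 c2@6, authorship .1...2.
After op 2 (insert('m')): buffer="jsmqynsmj" (len 9), cursors c1@3 c2@8, authorship .11...22.
After op 3 (add_cursor(4)): buffer="jsmqynsmj" (len 9), cursors c1@3 c3@4 c2@8, authorship .11...22.
After op 4 (insert('e')): buffer="jsmeqeynsmej" (len 12), cursors c1@4 c3@6 c2@11, authorship .111.3..222.
After op 5 (insert('x')): buffer="jsmexqexynsmexj" (len 15), cursors c1@5 c3@8 c2@14, authorship .1111.33..2222.
Authorship (.=original, N=cursor N): . 1 1 1 1 . 3 3 . . 2 2 2 2 .
Index 6: author = 3

Answer: cursor 3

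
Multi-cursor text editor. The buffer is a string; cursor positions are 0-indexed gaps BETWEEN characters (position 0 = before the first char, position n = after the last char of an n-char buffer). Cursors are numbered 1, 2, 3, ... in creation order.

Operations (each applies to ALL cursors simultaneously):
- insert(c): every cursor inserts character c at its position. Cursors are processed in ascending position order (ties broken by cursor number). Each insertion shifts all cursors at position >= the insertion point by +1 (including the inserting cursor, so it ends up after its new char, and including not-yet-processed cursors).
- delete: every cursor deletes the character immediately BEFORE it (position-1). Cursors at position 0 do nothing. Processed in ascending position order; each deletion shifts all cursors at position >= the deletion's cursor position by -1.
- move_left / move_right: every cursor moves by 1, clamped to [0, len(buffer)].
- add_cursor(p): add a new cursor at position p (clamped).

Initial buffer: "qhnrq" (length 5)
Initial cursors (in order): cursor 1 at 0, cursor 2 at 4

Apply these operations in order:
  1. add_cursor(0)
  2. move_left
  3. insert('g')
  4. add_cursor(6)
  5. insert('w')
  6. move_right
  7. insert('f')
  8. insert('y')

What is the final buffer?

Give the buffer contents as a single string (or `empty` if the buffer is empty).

Answer: ggwwqffyyhngwwrffyyq

Derivation:
After op 1 (add_cursor(0)): buffer="qhnrq" (len 5), cursors c1@0 c3@0 c2@4, authorship .....
After op 2 (move_left): buffer="qhnrq" (len 5), cursors c1@0 c3@0 c2@3, authorship .....
After op 3 (insert('g')): buffer="ggqhngrq" (len 8), cursors c1@2 c3@2 c2@6, authorship 13...2..
After op 4 (add_cursor(6)): buffer="ggqhngrq" (len 8), cursors c1@2 c3@2 c2@6 c4@6, authorship 13...2..
After op 5 (insert('w')): buffer="ggwwqhngwwrq" (len 12), cursors c1@4 c3@4 c2@10 c4@10, authorship 1313...224..
After op 6 (move_right): buffer="ggwwqhngwwrq" (len 12), cursors c1@5 c3@5 c2@11 c4@11, authorship 1313...224..
After op 7 (insert('f')): buffer="ggwwqffhngwwrffq" (len 16), cursors c1@7 c3@7 c2@15 c4@15, authorship 1313.13..224.24.
After op 8 (insert('y')): buffer="ggwwqffyyhngwwrffyyq" (len 20), cursors c1@9 c3@9 c2@19 c4@19, authorship 1313.1313..224.2424.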